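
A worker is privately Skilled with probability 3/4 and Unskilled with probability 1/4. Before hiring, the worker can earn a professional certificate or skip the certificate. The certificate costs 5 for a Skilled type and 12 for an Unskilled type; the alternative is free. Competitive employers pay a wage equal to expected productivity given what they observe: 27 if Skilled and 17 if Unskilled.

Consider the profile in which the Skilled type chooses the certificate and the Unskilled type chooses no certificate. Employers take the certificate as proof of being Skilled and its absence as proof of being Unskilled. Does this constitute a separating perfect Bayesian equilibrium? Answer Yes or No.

Yes

Under these beliefs, the certificate earns wage 27 and no certificate earns wage 17.
Skilled: the certificate nets 27 − 5 = 22; no certificate nets 17. Skilled prefers the certificate.
Unskilled: the certificate nets 27 − 12 = 15; no certificate nets 17. Unskilled prefers no certificate.
Neither type deviates, so the separating profile is an equilibrium.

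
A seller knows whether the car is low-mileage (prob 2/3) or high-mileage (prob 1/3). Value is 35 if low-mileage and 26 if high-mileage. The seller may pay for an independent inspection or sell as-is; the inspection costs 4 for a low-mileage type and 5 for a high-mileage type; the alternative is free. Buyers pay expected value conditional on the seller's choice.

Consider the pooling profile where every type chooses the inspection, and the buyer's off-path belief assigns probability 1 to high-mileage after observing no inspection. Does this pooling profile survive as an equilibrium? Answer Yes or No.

Yes

On path, the buyer holds the prior and pays 2/3·35 + 1/3·26 = 32. Off path (no inspection), believing high-mileage, it pays 26.
low-mileage: the inspection nets 32 − 4 = 28; no inspection nets 26. low-mileage stays.
high-mileage: the inspection nets 32 − 5 = 27; no inspection nets 26. high-mileage stays.
No type deviates, so pooling is sustained.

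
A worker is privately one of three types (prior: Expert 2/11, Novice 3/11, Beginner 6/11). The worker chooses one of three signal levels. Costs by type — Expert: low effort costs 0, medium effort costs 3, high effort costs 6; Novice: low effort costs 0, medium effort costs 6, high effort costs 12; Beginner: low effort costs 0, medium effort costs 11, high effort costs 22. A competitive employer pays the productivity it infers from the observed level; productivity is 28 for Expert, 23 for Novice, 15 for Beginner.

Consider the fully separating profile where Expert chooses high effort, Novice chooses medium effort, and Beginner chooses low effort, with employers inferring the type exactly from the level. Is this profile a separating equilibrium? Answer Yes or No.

Yes

Separating wages: high effort → 28, medium effort → 23, low effort → 15.
Expert (assigned high effort): low effort: 15 − 0 = 15; medium effort: 23 − 3 = 20; high effort: 28 − 6 = 22. Expert stays.
Novice (assigned medium effort): low effort: 15 − 0 = 15; medium effort: 23 − 6 = 17; high effort: 28 − 12 = 16. Novice stays.
Beginner (assigned low effort): low effort: 15 − 0 = 15; medium effort: 23 − 11 = 12; high effort: 28 − 22 = 6. Beginner stays.
Every type prefers its assigned level; separation holds.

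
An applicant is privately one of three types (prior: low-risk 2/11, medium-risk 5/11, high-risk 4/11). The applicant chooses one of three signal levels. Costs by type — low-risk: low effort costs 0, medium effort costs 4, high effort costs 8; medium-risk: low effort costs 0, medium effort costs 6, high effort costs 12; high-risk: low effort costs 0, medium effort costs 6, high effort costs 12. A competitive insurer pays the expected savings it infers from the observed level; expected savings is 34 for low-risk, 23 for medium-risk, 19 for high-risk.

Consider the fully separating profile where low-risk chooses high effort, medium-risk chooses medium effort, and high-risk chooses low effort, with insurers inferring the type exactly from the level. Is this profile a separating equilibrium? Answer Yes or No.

Separating rebates: high effort → 34, medium effort → 23, low effort → 19.
low-risk (assigned high effort): low effort: 19 − 0 = 19; medium effort: 23 − 4 = 19; high effort: 34 − 8 = 26. low-risk stays.
medium-risk (assigned medium effort): low effort: 19 − 0 = 19; medium effort: 23 − 6 = 17; high effort: 34 − 12 = 22. medium-risk prefers high effort.
high-risk (assigned low effort): low effort: 19 − 0 = 19; medium effort: 23 − 6 = 17; high effort: 34 − 12 = 22. high-risk prefers high effort.
At least one type deviates; the separating profile fails.

No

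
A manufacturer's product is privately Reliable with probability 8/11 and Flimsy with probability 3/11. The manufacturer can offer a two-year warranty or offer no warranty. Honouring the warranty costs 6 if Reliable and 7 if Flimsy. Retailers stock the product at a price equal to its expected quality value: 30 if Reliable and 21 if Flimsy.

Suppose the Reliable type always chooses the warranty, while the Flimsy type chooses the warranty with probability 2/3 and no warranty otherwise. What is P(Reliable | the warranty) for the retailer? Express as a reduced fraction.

P(the warranty) = (8/11)·1 + (3/11)·(2/3) = 10/11.
By Bayes' rule, P(Reliable | the warranty) = (8/11) / (10/11) = 4/5.

4/5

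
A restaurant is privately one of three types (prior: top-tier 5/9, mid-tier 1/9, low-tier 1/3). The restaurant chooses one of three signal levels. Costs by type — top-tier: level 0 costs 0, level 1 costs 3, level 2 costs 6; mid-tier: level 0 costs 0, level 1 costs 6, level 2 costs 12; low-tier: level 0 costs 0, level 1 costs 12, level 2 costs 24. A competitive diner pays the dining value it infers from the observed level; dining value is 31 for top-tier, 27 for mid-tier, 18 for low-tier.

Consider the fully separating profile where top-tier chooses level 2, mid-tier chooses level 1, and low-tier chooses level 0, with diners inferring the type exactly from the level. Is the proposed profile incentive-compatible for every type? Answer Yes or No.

Separating price premiums: level 2 → 31, level 1 → 27, level 0 → 18.
top-tier (assigned level 2): level 0: 18 − 0 = 18; level 1: 27 − 3 = 24; level 2: 31 − 6 = 25. top-tier stays.
mid-tier (assigned level 1): level 0: 18 − 0 = 18; level 1: 27 − 6 = 21; level 2: 31 − 12 = 19. mid-tier stays.
low-tier (assigned level 0): level 0: 18 − 0 = 18; level 1: 27 − 12 = 15; level 2: 31 − 24 = 7. low-tier stays.
Every type prefers its assigned level; separation holds.

Yes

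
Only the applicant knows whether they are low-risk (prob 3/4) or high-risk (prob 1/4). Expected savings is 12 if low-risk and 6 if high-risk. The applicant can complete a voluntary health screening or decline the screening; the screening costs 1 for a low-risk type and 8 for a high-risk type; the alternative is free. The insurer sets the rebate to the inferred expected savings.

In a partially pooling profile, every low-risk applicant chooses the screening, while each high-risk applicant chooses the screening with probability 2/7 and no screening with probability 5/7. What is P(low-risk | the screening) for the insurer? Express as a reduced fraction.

21/23

P(the screening) = (3/4)·1 + (1/4)·(2/7) = 23/28.
By Bayes' rule, P(low-risk | the screening) = (3/4) / (23/28) = 21/23.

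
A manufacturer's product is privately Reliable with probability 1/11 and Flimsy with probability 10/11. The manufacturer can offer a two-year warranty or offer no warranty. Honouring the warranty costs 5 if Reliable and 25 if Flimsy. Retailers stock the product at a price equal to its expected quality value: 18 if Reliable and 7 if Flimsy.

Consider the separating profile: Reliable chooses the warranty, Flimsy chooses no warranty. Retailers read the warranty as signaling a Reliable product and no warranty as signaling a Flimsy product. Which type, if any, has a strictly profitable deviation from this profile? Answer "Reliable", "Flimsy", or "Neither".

The warranty pays 18; no warranty pays 7.
Reliable: assigned the warranty, nets 18 − 5 = 13; deviating to no warranty nets 7.
Flimsy: assigned no warranty, nets 7; deviating to the warranty nets 18 − 25 = -7.
Both types strictly prefer their assigned action; no profitable deviation.

Neither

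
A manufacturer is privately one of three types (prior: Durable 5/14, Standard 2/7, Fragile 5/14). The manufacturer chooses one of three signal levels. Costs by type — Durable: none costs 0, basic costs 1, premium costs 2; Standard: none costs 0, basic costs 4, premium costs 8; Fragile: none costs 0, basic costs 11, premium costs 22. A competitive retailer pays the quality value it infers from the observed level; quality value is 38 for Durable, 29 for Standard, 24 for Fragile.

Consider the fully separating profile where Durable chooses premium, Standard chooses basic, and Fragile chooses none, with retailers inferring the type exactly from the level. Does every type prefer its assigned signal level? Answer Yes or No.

No

Separating prices: premium → 38, basic → 29, none → 24.
Durable (assigned premium): none: 24 − 0 = 24; basic: 29 − 1 = 28; premium: 38 − 2 = 36. Durable stays.
Standard (assigned basic): none: 24 − 0 = 24; basic: 29 − 4 = 25; premium: 38 − 8 = 30. Standard prefers premium.
Fragile (assigned none): none: 24 − 0 = 24; basic: 29 − 11 = 18; premium: 38 − 22 = 16. Fragile stays.
At least one type deviates; the separating profile fails.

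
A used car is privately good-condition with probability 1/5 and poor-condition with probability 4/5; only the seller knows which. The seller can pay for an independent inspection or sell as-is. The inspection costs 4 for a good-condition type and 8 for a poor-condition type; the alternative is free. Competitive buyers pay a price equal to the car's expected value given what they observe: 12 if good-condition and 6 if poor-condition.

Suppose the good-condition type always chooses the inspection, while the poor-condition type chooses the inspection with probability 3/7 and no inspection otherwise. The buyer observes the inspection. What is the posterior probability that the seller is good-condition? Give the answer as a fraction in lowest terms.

P(the inspection) = (1/5)·1 + (4/5)·(3/7) = 19/35.
By Bayes' rule, P(good-condition | the inspection) = (1/5) / (19/35) = 7/19.

7/19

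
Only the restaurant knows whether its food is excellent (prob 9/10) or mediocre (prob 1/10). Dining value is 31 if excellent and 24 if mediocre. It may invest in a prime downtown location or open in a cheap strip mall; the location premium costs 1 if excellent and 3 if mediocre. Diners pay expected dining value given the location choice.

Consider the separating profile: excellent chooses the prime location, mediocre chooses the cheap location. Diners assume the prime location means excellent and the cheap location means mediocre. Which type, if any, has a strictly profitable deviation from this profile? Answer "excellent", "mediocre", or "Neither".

mediocre

The prime location pays 31; the cheap location pays 24.
excellent: assigned the prime location, nets 31 − 1 = 30; deviating to the cheap location nets 24.
mediocre: assigned the cheap location, nets 24; deviating to the prime location nets 31 − 3 = 28.
The mediocre type gains 4 by deviating.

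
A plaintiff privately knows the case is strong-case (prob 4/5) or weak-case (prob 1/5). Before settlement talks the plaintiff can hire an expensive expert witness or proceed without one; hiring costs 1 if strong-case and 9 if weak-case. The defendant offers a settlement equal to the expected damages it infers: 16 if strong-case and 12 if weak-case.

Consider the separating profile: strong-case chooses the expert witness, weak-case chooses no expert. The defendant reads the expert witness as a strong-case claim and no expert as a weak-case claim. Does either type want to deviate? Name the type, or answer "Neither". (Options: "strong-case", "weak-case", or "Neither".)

The expert witness pays 16; no expert pays 12.
strong-case: assigned the expert witness, nets 16 − 1 = 15; deviating to no expert nets 12.
weak-case: assigned no expert, nets 12; deviating to the expert witness nets 16 − 9 = 7.
Both types strictly prefer their assigned action; no profitable deviation.

Neither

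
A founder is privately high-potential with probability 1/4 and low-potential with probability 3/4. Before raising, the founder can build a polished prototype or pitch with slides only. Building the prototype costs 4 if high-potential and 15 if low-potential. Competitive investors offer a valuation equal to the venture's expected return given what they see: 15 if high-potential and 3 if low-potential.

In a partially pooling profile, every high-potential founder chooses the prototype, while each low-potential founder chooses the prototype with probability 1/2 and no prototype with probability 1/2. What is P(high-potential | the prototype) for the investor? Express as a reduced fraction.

2/5

P(the prototype) = (1/4)·1 + (3/4)·(1/2) = 5/8.
By Bayes' rule, P(high-potential | the prototype) = (1/4) / (5/8) = 2/5.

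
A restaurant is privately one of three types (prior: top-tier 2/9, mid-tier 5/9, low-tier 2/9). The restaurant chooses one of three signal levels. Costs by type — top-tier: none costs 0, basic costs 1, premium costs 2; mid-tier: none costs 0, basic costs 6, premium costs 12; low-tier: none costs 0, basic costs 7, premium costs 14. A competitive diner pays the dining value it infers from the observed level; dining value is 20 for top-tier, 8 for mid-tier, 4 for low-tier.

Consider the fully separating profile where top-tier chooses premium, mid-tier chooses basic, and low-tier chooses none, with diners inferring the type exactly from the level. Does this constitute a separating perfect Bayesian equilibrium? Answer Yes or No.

No

Separating price premiums: premium → 20, basic → 8, none → 4.
top-tier (assigned premium): none: 4 − 0 = 4; basic: 8 − 1 = 7; premium: 20 − 2 = 18. top-tier stays.
mid-tier (assigned basic): none: 4 − 0 = 4; basic: 8 − 6 = 2; premium: 20 − 12 = 8. mid-tier prefers premium.
low-tier (assigned none): none: 4 − 0 = 4; basic: 8 − 7 = 1; premium: 20 − 14 = 6. low-tier prefers premium.
At least one type deviates; the separating profile fails.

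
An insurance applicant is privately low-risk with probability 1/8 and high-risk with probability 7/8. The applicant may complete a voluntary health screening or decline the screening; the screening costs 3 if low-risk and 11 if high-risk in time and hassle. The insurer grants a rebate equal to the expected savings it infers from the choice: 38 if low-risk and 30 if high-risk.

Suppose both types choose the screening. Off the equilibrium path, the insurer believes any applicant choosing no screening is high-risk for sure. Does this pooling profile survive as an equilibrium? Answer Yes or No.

On path, the insurer holds the prior and pays 1/8·38 + 7/8·30 = 31. Off path (no screening), believing high-risk, it pays 30.
low-risk: the screening nets 31 − 3 = 28; no screening nets 30. low-risk would deviate.
high-risk: the screening nets 31 − 11 = 20; no screening nets 30. high-risk would deviate.
A type deviates, so pooling fails.

No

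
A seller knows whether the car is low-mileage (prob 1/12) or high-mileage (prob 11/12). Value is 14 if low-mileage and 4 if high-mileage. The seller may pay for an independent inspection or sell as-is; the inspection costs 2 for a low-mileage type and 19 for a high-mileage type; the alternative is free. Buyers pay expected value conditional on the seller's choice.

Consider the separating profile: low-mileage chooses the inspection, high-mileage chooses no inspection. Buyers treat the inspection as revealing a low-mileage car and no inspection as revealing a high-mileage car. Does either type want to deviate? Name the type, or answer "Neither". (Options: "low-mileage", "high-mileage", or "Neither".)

Neither

The inspection pays 14; no inspection pays 4.
low-mileage: assigned the inspection, nets 14 − 2 = 12; deviating to no inspection nets 4.
high-mileage: assigned no inspection, nets 4; deviating to the inspection nets 14 − 19 = -5.
Both types strictly prefer their assigned action; no profitable deviation.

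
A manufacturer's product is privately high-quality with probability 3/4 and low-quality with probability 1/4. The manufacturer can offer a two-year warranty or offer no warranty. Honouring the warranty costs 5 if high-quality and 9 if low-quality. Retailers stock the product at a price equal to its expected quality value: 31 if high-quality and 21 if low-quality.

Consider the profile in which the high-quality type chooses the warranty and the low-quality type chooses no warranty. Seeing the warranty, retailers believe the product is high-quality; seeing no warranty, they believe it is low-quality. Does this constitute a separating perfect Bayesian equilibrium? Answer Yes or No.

Under these beliefs, the warranty earns price 31 and no warranty earns price 21.
high-quality: the warranty nets 31 − 5 = 26; no warranty nets 21. high-quality prefers the warranty.
low-quality: the warranty nets 31 − 9 = 22; no warranty nets 21. low-quality would deviate to the warranty.
low-quality has a profitable deviation, so the profile is not an equilibrium.

No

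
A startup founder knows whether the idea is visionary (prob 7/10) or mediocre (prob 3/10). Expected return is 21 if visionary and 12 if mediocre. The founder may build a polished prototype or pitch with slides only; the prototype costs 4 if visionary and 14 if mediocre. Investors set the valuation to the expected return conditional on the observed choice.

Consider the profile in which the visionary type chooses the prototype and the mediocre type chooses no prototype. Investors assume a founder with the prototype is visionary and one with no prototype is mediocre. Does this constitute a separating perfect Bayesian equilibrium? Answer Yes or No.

Under these beliefs, the prototype earns valuation 21 and no prototype earns valuation 12.
visionary: the prototype nets 21 − 4 = 17; no prototype nets 12. visionary prefers the prototype.
mediocre: the prototype nets 21 − 14 = 7; no prototype nets 12. mediocre prefers no prototype.
Neither type deviates, so the separating profile is an equilibrium.

Yes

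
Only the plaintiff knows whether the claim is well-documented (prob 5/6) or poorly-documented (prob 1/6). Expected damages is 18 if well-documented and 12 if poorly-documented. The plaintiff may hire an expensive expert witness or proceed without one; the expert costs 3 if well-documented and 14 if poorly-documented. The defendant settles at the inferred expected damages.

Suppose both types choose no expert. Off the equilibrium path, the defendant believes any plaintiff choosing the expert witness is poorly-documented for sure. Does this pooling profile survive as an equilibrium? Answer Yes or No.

Yes

On path, the defendant holds the prior and pays 5/6·18 + 1/6·12 = 17. Off path (the expert witness), believing poorly-documented, it pays 12.
well-documented: no expert nets 17; the expert witness nets 12 − 3 = 9. well-documented stays.
poorly-documented: no expert nets 17; the expert witness nets 12 − 14 = -2. poorly-documented stays.
No type deviates, so pooling is sustained.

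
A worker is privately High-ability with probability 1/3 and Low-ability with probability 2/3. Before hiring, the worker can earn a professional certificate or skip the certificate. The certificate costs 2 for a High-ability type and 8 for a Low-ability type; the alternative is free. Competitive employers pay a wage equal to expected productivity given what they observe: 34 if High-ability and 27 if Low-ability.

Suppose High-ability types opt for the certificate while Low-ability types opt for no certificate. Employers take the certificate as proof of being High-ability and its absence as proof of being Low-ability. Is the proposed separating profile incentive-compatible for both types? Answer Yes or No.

Yes

Under these beliefs, the certificate earns wage 34 and no certificate earns wage 27.
High-ability: the certificate nets 34 − 2 = 32; no certificate nets 27. High-ability prefers the certificate.
Low-ability: the certificate nets 34 − 8 = 26; no certificate nets 27. Low-ability prefers no certificate.
Neither type deviates, so the separating profile is an equilibrium.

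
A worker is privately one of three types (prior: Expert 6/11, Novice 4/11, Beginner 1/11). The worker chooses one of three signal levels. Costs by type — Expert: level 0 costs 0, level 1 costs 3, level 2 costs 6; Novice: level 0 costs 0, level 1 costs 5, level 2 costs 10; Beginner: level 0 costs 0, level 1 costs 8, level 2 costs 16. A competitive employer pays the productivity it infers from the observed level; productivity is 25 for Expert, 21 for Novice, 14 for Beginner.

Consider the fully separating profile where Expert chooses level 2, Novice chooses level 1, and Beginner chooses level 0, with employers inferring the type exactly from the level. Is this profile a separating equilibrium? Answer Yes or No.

Yes

Separating wages: level 2 → 25, level 1 → 21, level 0 → 14.
Expert (assigned level 2): level 0: 14 − 0 = 14; level 1: 21 − 3 = 18; level 2: 25 − 6 = 19. Expert stays.
Novice (assigned level 1): level 0: 14 − 0 = 14; level 1: 21 − 5 = 16; level 2: 25 − 10 = 15. Novice stays.
Beginner (assigned level 0): level 0: 14 − 0 = 14; level 1: 21 − 8 = 13; level 2: 25 − 16 = 9. Beginner stays.
Every type prefers its assigned level; separation holds.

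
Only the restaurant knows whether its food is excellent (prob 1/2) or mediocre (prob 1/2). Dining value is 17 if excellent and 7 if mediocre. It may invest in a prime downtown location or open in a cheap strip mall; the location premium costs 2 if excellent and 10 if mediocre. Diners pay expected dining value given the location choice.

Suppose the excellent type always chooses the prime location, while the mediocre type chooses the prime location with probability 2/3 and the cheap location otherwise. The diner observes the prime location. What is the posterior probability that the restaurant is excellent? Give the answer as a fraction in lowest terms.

3/5

P(the prime location) = (1/2)·1 + (1/2)·(2/3) = 5/6.
By Bayes' rule, P(excellent | the prime location) = (1/2) / (5/6) = 3/5.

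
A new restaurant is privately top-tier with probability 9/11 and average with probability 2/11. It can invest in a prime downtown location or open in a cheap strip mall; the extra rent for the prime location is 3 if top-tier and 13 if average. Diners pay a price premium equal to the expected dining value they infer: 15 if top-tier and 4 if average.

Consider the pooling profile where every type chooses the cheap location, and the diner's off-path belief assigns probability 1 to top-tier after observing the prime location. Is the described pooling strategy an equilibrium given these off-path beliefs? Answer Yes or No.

Yes

On path, the diner holds the prior and pays 9/11·15 + 2/11·4 = 13. Off path (the prime location), believing top-tier, it pays 15.
top-tier: the cheap location nets 13; the prime location nets 15 − 3 = 12. top-tier stays.
average: the cheap location nets 13; the prime location nets 15 − 13 = 2. average stays.
No type deviates, so pooling is sustained.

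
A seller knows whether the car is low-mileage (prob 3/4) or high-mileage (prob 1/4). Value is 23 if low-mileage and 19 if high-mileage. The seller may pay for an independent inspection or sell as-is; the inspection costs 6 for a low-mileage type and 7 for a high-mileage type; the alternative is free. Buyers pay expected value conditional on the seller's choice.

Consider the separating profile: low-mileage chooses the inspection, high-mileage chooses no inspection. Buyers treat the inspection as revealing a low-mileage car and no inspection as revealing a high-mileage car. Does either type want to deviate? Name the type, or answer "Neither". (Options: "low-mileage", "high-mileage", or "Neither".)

low-mileage

The inspection pays 23; no inspection pays 19.
low-mileage: assigned the inspection, nets 23 − 6 = 17; deviating to no inspection nets 19.
high-mileage: assigned no inspection, nets 19; deviating to the inspection nets 23 − 7 = 16.
The low-mileage type gains 2 by deviating.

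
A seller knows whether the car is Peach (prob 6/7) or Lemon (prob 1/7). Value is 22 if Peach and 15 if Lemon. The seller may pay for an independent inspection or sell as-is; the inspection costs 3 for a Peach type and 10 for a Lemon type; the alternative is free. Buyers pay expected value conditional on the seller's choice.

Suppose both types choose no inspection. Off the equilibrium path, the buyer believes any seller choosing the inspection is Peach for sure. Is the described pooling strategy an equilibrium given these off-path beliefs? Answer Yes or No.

Yes

On path, the buyer holds the prior and pays 6/7·22 + 1/7·15 = 21. Off path (the inspection), believing Peach, it pays 22.
Peach: no inspection nets 21; the inspection nets 22 − 3 = 19. Peach stays.
Lemon: no inspection nets 21; the inspection nets 22 − 10 = 12. Lemon stays.
No type deviates, so pooling is sustained.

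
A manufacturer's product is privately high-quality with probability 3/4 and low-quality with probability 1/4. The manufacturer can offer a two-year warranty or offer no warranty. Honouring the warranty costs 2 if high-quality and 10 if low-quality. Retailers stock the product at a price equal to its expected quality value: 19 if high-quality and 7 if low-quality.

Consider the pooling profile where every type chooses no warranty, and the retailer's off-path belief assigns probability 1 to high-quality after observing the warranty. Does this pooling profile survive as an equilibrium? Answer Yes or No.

On path, the retailer holds the prior and pays 3/4·19 + 1/4·7 = 16. Off path (the warranty), believing high-quality, it pays 19.
high-quality: no warranty nets 16; the warranty nets 19 − 2 = 17. high-quality would deviate.
low-quality: no warranty nets 16; the warranty nets 19 − 10 = 9. low-quality stays.
A type deviates, so pooling fails.

No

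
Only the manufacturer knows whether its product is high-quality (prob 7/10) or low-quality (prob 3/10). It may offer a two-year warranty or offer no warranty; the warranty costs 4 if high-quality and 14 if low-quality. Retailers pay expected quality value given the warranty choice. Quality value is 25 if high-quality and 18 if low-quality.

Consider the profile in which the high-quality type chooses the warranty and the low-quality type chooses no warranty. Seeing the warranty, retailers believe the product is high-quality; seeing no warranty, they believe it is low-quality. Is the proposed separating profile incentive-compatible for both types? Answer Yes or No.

Yes

Under these beliefs, the warranty earns price 25 and no warranty earns price 18.
high-quality: the warranty nets 25 − 4 = 21; no warranty nets 18. high-quality prefers the warranty.
low-quality: the warranty nets 25 − 14 = 11; no warranty nets 18. low-quality prefers no warranty.
Neither type deviates, so the separating profile is an equilibrium.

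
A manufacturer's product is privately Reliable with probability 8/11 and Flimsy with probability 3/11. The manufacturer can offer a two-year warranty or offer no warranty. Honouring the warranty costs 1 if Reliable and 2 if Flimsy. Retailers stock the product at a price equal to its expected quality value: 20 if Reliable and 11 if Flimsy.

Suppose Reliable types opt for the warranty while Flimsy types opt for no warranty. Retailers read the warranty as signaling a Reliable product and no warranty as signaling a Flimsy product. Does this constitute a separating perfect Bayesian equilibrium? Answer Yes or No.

Under these beliefs, the warranty earns price 20 and no warranty earns price 11.
Reliable: the warranty nets 20 − 1 = 19; no warranty nets 11. Reliable prefers the warranty.
Flimsy: the warranty nets 20 − 2 = 18; no warranty nets 11. Flimsy would deviate to the warranty.
Flimsy has a profitable deviation, so the profile is not an equilibrium.

No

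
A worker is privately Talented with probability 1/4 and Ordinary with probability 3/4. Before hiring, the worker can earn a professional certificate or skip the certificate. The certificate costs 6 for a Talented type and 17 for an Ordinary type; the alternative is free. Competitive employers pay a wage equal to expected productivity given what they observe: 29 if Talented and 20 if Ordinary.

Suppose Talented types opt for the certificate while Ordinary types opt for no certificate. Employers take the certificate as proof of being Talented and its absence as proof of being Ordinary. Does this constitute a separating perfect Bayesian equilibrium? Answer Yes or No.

Yes

Under these beliefs, the certificate earns wage 29 and no certificate earns wage 20.
Talented: the certificate nets 29 − 6 = 23; no certificate nets 20. Talented prefers the certificate.
Ordinary: the certificate nets 29 − 17 = 12; no certificate nets 20. Ordinary prefers no certificate.
Neither type deviates, so the separating profile is an equilibrium.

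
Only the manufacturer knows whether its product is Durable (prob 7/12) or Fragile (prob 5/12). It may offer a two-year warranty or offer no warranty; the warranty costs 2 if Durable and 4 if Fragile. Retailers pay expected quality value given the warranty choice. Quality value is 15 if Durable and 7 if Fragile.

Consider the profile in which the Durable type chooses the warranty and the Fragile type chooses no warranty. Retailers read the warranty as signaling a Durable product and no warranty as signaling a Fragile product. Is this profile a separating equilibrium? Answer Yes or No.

No

Under these beliefs, the warranty earns price 15 and no warranty earns price 7.
Durable: the warranty nets 15 − 2 = 13; no warranty nets 7. Durable prefers the warranty.
Fragile: the warranty nets 15 − 4 = 11; no warranty nets 7. Fragile would deviate to the warranty.
Fragile has a profitable deviation, so the profile is not an equilibrium.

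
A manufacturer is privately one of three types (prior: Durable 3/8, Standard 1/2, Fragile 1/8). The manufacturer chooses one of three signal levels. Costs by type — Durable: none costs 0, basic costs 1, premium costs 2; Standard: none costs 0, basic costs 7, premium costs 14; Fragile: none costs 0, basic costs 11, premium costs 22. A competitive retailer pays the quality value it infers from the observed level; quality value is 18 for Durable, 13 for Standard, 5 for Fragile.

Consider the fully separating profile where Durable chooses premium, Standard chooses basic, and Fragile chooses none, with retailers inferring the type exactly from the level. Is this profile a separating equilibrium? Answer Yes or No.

Yes

Separating prices: premium → 18, basic → 13, none → 5.
Durable (assigned premium): none: 5 − 0 = 5; basic: 13 − 1 = 12; premium: 18 − 2 = 16. Durable stays.
Standard (assigned basic): none: 5 − 0 = 5; basic: 13 − 7 = 6; premium: 18 − 14 = 4. Standard stays.
Fragile (assigned none): none: 5 − 0 = 5; basic: 13 − 11 = 2; premium: 18 − 22 = -4. Fragile stays.
Every type prefers its assigned level; separation holds.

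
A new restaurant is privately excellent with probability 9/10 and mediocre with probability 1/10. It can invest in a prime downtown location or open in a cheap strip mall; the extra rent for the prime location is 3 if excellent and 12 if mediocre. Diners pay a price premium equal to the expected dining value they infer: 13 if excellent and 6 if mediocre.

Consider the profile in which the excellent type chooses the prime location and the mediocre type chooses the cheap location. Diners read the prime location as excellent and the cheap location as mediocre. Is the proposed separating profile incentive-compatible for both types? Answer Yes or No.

Yes

Under these beliefs, the prime location earns price premium 13 and the cheap location earns price premium 6.
excellent: the prime location nets 13 − 3 = 10; the cheap location nets 6. excellent prefers the prime location.
mediocre: the prime location nets 13 − 12 = 1; the cheap location nets 6. mediocre prefers the cheap location.
Neither type deviates, so the separating profile is an equilibrium.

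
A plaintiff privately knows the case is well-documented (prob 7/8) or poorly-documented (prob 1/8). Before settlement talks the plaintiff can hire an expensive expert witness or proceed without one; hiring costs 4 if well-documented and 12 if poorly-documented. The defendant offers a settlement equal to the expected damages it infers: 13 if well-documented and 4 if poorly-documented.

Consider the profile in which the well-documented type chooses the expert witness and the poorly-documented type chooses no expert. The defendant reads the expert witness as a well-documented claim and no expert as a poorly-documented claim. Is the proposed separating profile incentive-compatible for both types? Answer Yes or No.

Yes

Under these beliefs, the expert witness earns settlement 13 and no expert earns settlement 4.
well-documented: the expert witness nets 13 − 4 = 9; no expert nets 4. well-documented prefers the expert witness.
poorly-documented: the expert witness nets 13 − 12 = 1; no expert nets 4. poorly-documented prefers no expert.
Neither type deviates, so the separating profile is an equilibrium.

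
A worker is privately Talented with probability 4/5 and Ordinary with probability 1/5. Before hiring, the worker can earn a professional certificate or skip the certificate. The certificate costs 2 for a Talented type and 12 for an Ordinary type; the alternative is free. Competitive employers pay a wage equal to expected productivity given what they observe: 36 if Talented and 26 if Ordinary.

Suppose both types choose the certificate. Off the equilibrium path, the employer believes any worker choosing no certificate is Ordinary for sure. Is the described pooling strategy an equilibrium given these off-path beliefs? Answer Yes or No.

On path, the employer holds the prior and pays 4/5·36 + 1/5·26 = 34. Off path (no certificate), believing Ordinary, it pays 26.
Talented: the certificate nets 34 − 2 = 32; no certificate nets 26. Talented stays.
Ordinary: the certificate nets 34 − 12 = 22; no certificate nets 26. Ordinary would deviate.
A type deviates, so pooling fails.

No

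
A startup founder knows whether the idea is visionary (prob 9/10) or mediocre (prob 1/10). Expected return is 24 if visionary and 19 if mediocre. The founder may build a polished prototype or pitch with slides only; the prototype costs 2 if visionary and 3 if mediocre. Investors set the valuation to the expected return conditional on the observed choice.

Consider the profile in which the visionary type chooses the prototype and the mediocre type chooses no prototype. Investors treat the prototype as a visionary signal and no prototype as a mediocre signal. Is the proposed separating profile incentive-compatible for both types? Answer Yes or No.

Under these beliefs, the prototype earns valuation 24 and no prototype earns valuation 19.
visionary: the prototype nets 24 − 2 = 22; no prototype nets 19. visionary prefers the prototype.
mediocre: the prototype nets 24 − 3 = 21; no prototype nets 19. mediocre would deviate to the prototype.
mediocre has a profitable deviation, so the profile is not an equilibrium.

No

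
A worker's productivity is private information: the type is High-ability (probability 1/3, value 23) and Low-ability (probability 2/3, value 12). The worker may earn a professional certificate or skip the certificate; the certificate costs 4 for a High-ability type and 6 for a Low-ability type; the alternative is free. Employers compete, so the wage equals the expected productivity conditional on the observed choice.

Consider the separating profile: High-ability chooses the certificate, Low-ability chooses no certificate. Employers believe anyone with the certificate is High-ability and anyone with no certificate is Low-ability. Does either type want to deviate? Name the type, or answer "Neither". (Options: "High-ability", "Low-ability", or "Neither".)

Low-ability

The certificate pays 23; no certificate pays 12.
High-ability: assigned the certificate, nets 23 − 4 = 19; deviating to no certificate nets 12.
Low-ability: assigned no certificate, nets 12; deviating to the certificate nets 23 − 6 = 17.
The Low-ability type gains 5 by deviating.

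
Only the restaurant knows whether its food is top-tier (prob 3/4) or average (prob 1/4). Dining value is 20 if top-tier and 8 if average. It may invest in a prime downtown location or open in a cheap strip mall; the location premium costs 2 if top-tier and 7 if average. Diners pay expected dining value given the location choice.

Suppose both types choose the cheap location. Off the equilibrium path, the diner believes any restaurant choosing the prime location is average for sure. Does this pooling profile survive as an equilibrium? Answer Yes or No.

On path, the diner holds the prior and pays 3/4·20 + 1/4·8 = 17. Off path (the prime location), believing average, it pays 8.
top-tier: the cheap location nets 17; the prime location nets 8 − 2 = 6. top-tier stays.
average: the cheap location nets 17; the prime location nets 8 − 7 = 1. average stays.
No type deviates, so pooling is sustained.

Yes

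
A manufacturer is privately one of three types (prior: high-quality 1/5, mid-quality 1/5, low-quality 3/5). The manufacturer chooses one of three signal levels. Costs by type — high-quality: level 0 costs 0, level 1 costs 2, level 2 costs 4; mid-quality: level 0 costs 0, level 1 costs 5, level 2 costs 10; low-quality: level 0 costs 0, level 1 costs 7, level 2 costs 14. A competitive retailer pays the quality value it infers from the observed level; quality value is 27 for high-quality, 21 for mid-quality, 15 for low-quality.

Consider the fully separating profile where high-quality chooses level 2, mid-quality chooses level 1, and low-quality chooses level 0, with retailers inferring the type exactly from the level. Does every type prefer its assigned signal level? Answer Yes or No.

No

Separating prices: level 2 → 27, level 1 → 21, level 0 → 15.
high-quality (assigned level 2): level 0: 15 − 0 = 15; level 1: 21 − 2 = 19; level 2: 27 − 4 = 23. high-quality stays.
mid-quality (assigned level 1): level 0: 15 − 0 = 15; level 1: 21 − 5 = 16; level 2: 27 − 10 = 17. mid-quality prefers level 2.
low-quality (assigned level 0): level 0: 15 − 0 = 15; level 1: 21 − 7 = 14; level 2: 27 − 14 = 13. low-quality stays.
At least one type deviates; the separating profile fails.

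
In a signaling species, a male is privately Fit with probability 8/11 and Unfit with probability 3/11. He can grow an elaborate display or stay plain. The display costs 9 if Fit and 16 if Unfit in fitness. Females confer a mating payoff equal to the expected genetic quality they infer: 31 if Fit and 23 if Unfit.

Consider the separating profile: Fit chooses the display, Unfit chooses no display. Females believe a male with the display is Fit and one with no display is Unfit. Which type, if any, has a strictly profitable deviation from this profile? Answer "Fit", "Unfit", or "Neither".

The display pays 31; no display pays 23.
Fit: assigned the display, nets 31 − 9 = 22; deviating to no display nets 23.
Unfit: assigned no display, nets 23; deviating to the display nets 31 − 16 = 15.
The Fit type gains 1 by deviating.

Fit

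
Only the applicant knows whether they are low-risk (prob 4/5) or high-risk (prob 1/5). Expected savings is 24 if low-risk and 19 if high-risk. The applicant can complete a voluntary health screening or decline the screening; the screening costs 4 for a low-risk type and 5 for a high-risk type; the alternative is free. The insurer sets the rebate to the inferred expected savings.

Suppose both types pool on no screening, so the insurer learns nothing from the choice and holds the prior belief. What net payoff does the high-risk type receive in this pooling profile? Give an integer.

23

Pooled rebate = 4/5·24 + 1/5·19 = 23.
high-risk pays no cost for no screening, so net payoff = 23.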